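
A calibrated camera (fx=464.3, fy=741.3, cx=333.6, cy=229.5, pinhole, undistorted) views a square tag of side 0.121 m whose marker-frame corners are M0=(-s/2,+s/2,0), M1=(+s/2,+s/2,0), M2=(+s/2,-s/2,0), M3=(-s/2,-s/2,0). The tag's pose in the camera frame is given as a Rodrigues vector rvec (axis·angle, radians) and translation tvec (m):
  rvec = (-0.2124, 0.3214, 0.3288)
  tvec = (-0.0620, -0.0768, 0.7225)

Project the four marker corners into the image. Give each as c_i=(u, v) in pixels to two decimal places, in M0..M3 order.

c0=(246.74, 191.26) c1=(314.27, 225.43) c2=(342.29, 108.83) c3=(274.87, 81.91)

Intrinsics K: fx=464.3, fy=741.3, cx=333.6, cy=229.5
Marker side s = 0.121 m; corners in marker frame (Z=0):
  M0 = (-0.0605, +0.0605, 0)
  M1 = (+0.0605, +0.0605, 0)
  M2 = (+0.0605, -0.0605, 0)
  M3 = (-0.0605, -0.0605, 0)
rvec = (-0.2124, 0.3214, 0.3288), |rvec| = θ = 0.50648 rad = 29.019°
Rodrigues: sinθ=0.48510, 1−cosθ=0.12554; R = I + sinθ·[k]× + (1−cosθ)·[k]×²:
    [+0.89654 -0.34833 +0.27366]
    [+0.28151 +0.92501 +0.25515]
    [-0.34201 -0.15172 +0.92737]
t = (-0.0620, -0.0768, 0.7225) m
M0: Pc = R·M0+t = (-0.13731, -0.03787, +0.73401); u = 464.3·(-0.13731)/0.73401 + 333.6 = 246.7417, v = 741.3·(-0.03787)/0.73401 + 229.5 = 191.2558
M1: Pc = R·M1+t = (-0.02883, -0.00381, +0.69263); u = 464.3·(-0.02883)/0.69263 + 333.6 = 314.2716, v = 741.3·(-0.00381)/0.69263 + 229.5 = 225.4274
M2: Pc = R·M2+t = (+0.01331, -0.11573, +0.71099); u = 464.3·(+0.01331)/0.71099 + 333.6 = 342.2948, v = 741.3·(-0.11573)/0.71099 + 229.5 = 108.8341
M3: Pc = R·M3+t = (-0.09517, -0.14979, +0.75237); u = 464.3·(-0.09517)/0.75237 + 333.6 = 274.8713, v = 741.3·(-0.14979)/0.75237 + 229.5 = 81.9094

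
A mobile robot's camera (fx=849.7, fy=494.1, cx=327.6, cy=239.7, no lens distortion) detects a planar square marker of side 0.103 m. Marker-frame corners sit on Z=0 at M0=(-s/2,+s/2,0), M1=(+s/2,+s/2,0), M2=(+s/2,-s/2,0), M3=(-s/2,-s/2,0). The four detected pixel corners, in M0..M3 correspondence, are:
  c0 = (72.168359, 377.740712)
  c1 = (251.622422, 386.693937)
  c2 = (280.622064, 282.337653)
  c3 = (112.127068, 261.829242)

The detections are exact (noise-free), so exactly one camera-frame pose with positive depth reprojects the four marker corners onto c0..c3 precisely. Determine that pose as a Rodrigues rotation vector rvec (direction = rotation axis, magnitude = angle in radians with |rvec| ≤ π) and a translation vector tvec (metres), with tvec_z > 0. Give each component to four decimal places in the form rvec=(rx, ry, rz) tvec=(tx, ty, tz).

rvec=(-0.1416, -0.5441, 0.1982) tvec=(-0.0785, 0.0817, 0.4653)

Intrinsics K: fx=849.7, fy=494.1, cx=327.6, cy=239.7
Marker side s = 0.103 m; corners in marker frame (Z=0):
  M0 = (-0.0515, +0.0515, 0)
  M1 = (+0.0515, +0.0515, 0)
  M2 = (+0.0515, -0.0515, 0)
  M3 = (-0.0515, -0.0515, 0)
Detected image corners:
  c0 = (72.168359, 377.740712) px
  c1 = (251.622422, 386.693937) px
  c2 = (280.622064, 282.337653) px
  c3 = (112.127068, 261.829242) px
Planar DLT: solve 8×8 A·h = b for H (H[2,2]=1):
  H  [+1880.01571 -403.30820 +184.29181]
  H  [+494.88205 +935.59247 +326.42514]
  H  [+1.07202 -0.39912 +1.00000]
B = K⁻¹H; ‖b₁‖=2.149043, ‖b₂‖=2.149043; λ = 2/(‖b₁‖+‖b₂‖) = 0.465323, sign → tz>0 ⇒ λ=+0.465323
r₁ = λ·B[:,0] = (+0.83723,+0.22406,+0.49884); r₂ = λ·B[:,1] = (-0.14926,+0.97120,-0.18572)
r₃ = r₁×r₂ = (-0.52608,+0.08103,+0.84656); SVD([r₁ r₂ r₃]) → R = UVᵀ:
  R  [+0.83723 -0.14926 -0.52608]
  R  [+0.22406 +0.97120 +0.08103]
  R  [+0.49884 -0.18572 +0.84656]
t = (-0.07848, +0.08167, +0.46532) m
tr R = 2.654998; θ = arccos((tr R − 1)/2) = 0.596158 rad = 34.157°
axis k = ((R−Rᵀ)₃₂, (R−Rᵀ)₁₃, (R−Rᵀ)₂₁) / (2 sinθ) = (-0.237549, -0.912713, +0.332454)
rvec = θ·k = (-0.141617, -0.544121, +0.198195)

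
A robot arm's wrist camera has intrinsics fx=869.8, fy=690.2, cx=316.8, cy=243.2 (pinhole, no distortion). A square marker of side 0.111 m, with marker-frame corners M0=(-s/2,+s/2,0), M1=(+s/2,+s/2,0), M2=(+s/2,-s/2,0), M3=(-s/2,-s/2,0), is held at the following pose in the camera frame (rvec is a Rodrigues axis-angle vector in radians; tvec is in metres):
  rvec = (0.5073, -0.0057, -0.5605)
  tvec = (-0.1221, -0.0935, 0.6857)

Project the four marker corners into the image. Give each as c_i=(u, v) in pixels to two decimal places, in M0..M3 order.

Intrinsics K: fx=869.8, fy=690.2, cx=316.8, cy=243.2
Marker side s = 0.111 m; corners in marker frame (Z=0):
  M0 = (-0.0555, +0.0555, 0)
  M1 = (+0.0555, +0.0555, 0)
  M2 = (+0.0555, -0.0555, 0)
  M3 = (-0.0555, -0.0555, 0)
rvec = (0.5073, -0.0057, -0.5605), |rvec| = θ = 0.75601 rad = 43.316°
Rodrigues: sinθ=0.68602, 1−cosθ=0.27242; R = I + sinθ·[k]× + (1−cosθ)·[k]×²:
    [+0.85024 +0.50724 -0.14070]
    [-0.50999 +0.72760 -0.45882]
    [-0.13035 +0.46186 +0.87732]
t = (-0.1221, -0.0935, 0.6857) m
M0: Pc = R·M0+t = (-0.14114, -0.02481, +0.71857); u = 869.8·(-0.14114)/0.71857 + 316.8 = 145.9588, v = 690.2·(-0.02481)/0.71857 + 243.2 = 219.3658
M1: Pc = R·M1+t = (-0.04676, -0.08142, +0.70410); u = 869.8·(-0.04676)/0.70410 + 316.8 = 259.0357, v = 690.2·(-0.08142)/0.70410 + 243.2 = 163.3843
M2: Pc = R·M2+t = (-0.10306, -0.16219, +0.65283); u = 869.8·(-0.10306)/0.65283 + 316.8 = 179.4842, v = 690.2·(-0.16219)/0.65283 + 243.2 = 71.7303
M3: Pc = R·M3+t = (-0.19744, -0.10558, +0.66730); u = 869.8·(-0.19744)/0.66730 + 316.8 = 59.4449, v = 690.2·(-0.10558)/0.66730 + 243.2 = 134.0000

c0=(145.96, 219.37) c1=(259.04, 163.38) c2=(179.48, 71.73) c3=(59.44, 134.00)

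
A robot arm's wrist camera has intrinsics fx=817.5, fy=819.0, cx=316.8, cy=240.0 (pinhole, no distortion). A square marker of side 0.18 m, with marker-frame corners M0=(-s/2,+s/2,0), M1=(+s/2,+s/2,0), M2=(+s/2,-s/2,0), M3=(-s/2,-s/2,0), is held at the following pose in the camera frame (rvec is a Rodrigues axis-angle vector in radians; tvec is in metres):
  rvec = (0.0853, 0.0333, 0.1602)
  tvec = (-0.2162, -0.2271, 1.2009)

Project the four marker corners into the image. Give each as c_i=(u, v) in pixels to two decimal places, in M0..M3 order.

c0=(101.34, 136.51) c1=(220.84, 155.74) c2=(239.08, 32.85) c3=(117.94, 13.85)

Intrinsics K: fx=817.5, fy=819.0, cx=316.8, cy=240.0
Marker side s = 0.18 m; corners in marker frame (Z=0):
  M0 = (-0.0900, +0.0900, 0)
  M1 = (+0.0900, +0.0900, 0)
  M2 = (+0.0900, -0.0900, 0)
  M3 = (-0.0900, -0.0900, 0)
rvec = (0.0853, 0.0333, 0.1602), |rvec| = θ = 0.18452 rad = 10.572°
Rodrigues: sinθ=0.18348, 1−cosθ=0.01698; R = I + sinθ·[k]× + (1−cosθ)·[k]×²:
    [+0.98665 -0.15788 +0.03992]
    [+0.16071 +0.98358 -0.08216]
    [-0.02630 +0.08748 +0.99582]
t = (-0.2162, -0.2271, 1.2009) m
M0: Pc = R·M0+t = (-0.31921, -0.15304, +1.21114); u = 817.5·(-0.31921)/1.21114 + 316.8 = 101.3400, v = 819.0·(-0.15304)/1.21114 + 240.0 = 136.5096
M1: Pc = R·M1+t = (-0.14161, -0.12411, +1.20641); u = 817.5·(-0.14161)/1.20641 + 316.8 = 220.8403, v = 819.0·(-0.12411)/1.20641 + 240.0 = 155.7418
M2: Pc = R·M2+t = (-0.11319, -0.30116, +1.19066); u = 817.5·(-0.11319)/1.19066 + 316.8 = 239.0827, v = 819.0·(-0.30116)/1.19066 + 240.0 = 32.8473
M3: Pc = R·M3+t = (-0.29079, -0.33009, +1.19539); u = 817.5·(-0.29079)/1.19539 + 316.8 = 117.9362, v = 819.0·(-0.33009)/1.19539 + 240.0 = 13.8485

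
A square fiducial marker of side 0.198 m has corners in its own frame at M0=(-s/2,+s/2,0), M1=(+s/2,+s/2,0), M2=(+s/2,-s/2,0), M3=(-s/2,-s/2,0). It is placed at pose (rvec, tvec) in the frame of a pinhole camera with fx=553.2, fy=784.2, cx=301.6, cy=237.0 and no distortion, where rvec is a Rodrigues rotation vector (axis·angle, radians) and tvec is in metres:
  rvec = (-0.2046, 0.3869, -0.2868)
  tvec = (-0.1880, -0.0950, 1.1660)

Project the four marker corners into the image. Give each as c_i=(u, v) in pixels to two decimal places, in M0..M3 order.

c0=(182.73, 256.31) c1=(263.17, 213.67) c2=(242.55, 88.60) c3=(166.48, 136.42)

Intrinsics K: fx=553.2, fy=784.2, cx=301.6, cy=237.0
Marker side s = 0.198 m; corners in marker frame (Z=0):
  M0 = (-0.0990, +0.0990, 0)
  M1 = (+0.0990, +0.0990, 0)
  M2 = (+0.0990, -0.0990, 0)
  M3 = (-0.0990, -0.0990, 0)
rvec = (-0.2046, 0.3869, -0.2868), |rvec| = θ = 0.52327 rad = 29.981°
Rodrigues: sinθ=0.49971, 1−cosθ=0.13381; R = I + sinθ·[k]× + (1−cosθ)·[k]×²:
    [+0.88665 +0.23521 +0.39816]
    [-0.31258 +0.93935 +0.14116]
    [-0.34081 -0.24962 +0.90639]
t = (-0.1880, -0.0950, 1.1660) m
M0: Pc = R·M0+t = (-0.25249, +0.02894, +1.17503); u = 553.2·(-0.25249)/1.17503 + 301.6 = 182.7270, v = 784.2·(+0.02894)/1.17503 + 237.0 = 256.3143
M1: Pc = R·M1+t = (-0.07694, -0.03295, +1.10755); u = 553.2·(-0.07694)/1.10755 + 301.6 = 263.1717, v = 784.2·(-0.03295)/1.10755 + 237.0 = 213.6699
M2: Pc = R·M2+t = (-0.12351, -0.21894, +1.15697); u = 553.2·(-0.12351)/1.15697 + 301.6 = 242.5458, v = 784.2·(-0.21894)/1.15697 + 237.0 = 88.6016
M3: Pc = R·M3+t = (-0.29906, -0.15705, +1.22445); u = 553.2·(-0.29906)/1.22445 + 301.6 = 166.4849, v = 784.2·(-0.15705)/1.22445 + 237.0 = 136.4172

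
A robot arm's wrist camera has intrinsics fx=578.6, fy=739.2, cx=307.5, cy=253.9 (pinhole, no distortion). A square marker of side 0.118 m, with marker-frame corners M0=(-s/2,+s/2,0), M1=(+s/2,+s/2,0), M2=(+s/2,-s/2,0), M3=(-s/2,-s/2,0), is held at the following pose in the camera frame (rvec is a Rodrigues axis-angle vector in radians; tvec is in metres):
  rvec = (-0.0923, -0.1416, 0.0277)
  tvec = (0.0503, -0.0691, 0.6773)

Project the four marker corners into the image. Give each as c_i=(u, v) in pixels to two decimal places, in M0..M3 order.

Intrinsics K: fx=578.6, fy=739.2, cx=307.5, cy=253.9
Marker side s = 0.118 m; corners in marker frame (Z=0):
  M0 = (-0.0590, +0.0590, 0)
  M1 = (+0.0590, +0.0590, 0)
  M2 = (+0.0590, -0.0590, 0)
  M3 = (-0.0590, -0.0590, 0)
rvec = (-0.0923, -0.1416, 0.0277), |rvec| = θ = 0.17128 rad = 9.814°
Rodrigues: sinθ=0.17044, 1−cosθ=0.01463; R = I + sinθ·[k]× + (1−cosθ)·[k]×²:
    [+0.98962 -0.02105 -0.14218]
    [+0.03408 +0.99537 +0.08989]
    [+0.13963 -0.09381 +0.98575]
t = (0.0503, -0.0691, 0.6773) m
M0: Pc = R·M0+t = (-0.00933, -0.01238, +0.66353); u = 578.6·(-0.00933)/0.66353 + 307.5 = 299.3650, v = 739.2·(-0.01238)/0.66353 + 253.9 = 240.1034
M1: Pc = R·M1+t = (+0.10745, -0.00836, +0.68000); u = 578.6·(+0.10745)/0.68000 + 307.5 = 398.9231, v = 739.2·(-0.00836)/0.68000 + 253.9 = 244.8097
M2: Pc = R·M2+t = (+0.10993, -0.12582, +0.69107); u = 578.6·(+0.10993)/0.69107 + 307.5 = 399.5380, v = 739.2·(-0.12582)/0.69107 + 253.9 = 119.3223
M3: Pc = R·M3+t = (-0.00685, -0.12984, +0.67460); u = 578.6·(-0.00685)/0.67460 + 307.5 = 301.6285, v = 739.2·(-0.12984)/0.67460 + 253.9 = 111.6282

c0=(299.36, 240.10) c1=(398.92, 244.81) c2=(399.54, 119.32) c3=(301.63, 111.63)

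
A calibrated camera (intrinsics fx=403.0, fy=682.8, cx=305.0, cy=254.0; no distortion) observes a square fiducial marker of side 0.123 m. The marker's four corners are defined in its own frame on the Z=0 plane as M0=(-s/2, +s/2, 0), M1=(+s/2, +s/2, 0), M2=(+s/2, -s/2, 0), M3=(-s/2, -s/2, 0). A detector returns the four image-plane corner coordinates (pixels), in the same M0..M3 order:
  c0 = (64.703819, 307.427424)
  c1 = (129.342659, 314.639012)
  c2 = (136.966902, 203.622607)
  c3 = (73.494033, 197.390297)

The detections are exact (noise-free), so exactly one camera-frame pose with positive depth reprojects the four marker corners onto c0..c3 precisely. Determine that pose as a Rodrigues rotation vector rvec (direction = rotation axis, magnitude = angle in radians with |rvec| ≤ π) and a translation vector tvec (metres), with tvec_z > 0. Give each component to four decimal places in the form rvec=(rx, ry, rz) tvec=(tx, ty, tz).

rvec=(-0.1193, 0.0435, 0.0629) tvec=(-0.3812, 0.0014, 0.7532)

Intrinsics K: fx=403.0, fy=682.8, cx=305.0, cy=254.0
Marker side s = 0.123 m; corners in marker frame (Z=0):
  M0 = (-0.0615, +0.0615, 0)
  M1 = (+0.0615, +0.0615, 0)
  M2 = (+0.0615, -0.0615, 0)
  M3 = (-0.0615, -0.0615, 0)
Detected image corners:
  c0 = (64.703819, 307.427424) px
  c1 = (129.342659, 314.639012) px
  c2 = (136.966902, 203.622607) px
  c3 = (73.494033, 197.390297) px
Planar DLT: solve 8×8 A·h = b for H (H[2,2]=1):
  H  [+514.40878 -82.51954 +101.04303]
  H  [+38.61448 +858.67598 +255.22671]
  H  [-0.06255 -0.15600 +1.00000]
B = K⁻¹H; ‖b₁‖=1.327663, ‖b₂‖=1.327663; λ = 2/(‖b₁‖+‖b₂‖) = 0.753203, sign → tz>0 ⇒ λ=+0.753203
r₁ = λ·B[:,0] = (+0.99708,+0.06012,-0.04711); r₂ = λ·B[:,1] = (-0.06530,+0.99092,-0.11750)
r₃ = r₁×r₂ = (+0.03962,+0.12023,+0.99195); SVD([r₁ r₂ r₃]) → R = UVᵀ:
  R  [+0.99708 -0.06530 +0.03962]
  R  [+0.06012 +0.99092 +0.12023]
  R  [-0.04711 -0.11750 +0.99195]
t = (-0.38119, +0.00135, +0.75320) m
tr R = 2.979957; θ = arccos((tr R − 1)/2) = 0.141691 rad = 8.118°
axis k = ((R−Rᵀ)₃₂, (R−Rᵀ)₁₃, (R−Rᵀ)₂₁) / (2 sinθ) = (-0.841728, +0.307071, +0.444073)
rvec = θ·k = (-0.119266, +0.043509, +0.062921)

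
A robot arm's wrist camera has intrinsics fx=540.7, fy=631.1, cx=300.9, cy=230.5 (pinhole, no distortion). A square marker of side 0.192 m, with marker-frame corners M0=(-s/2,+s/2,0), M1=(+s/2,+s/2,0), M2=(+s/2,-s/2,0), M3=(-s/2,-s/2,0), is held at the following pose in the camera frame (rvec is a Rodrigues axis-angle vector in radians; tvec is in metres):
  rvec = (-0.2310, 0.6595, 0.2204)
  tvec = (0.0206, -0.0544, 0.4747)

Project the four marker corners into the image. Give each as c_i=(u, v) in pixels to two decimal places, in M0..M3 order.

c0=(218.42, 260.28) c1=(392.73, 308.01) c2=(453.35, 33.87) c3=(274.37, 48.62)

Intrinsics K: fx=540.7, fy=631.1, cx=300.9, cy=230.5
Marker side s = 0.192 m; corners in marker frame (Z=0):
  M0 = (-0.0960, +0.0960, 0)
  M1 = (+0.0960, +0.0960, 0)
  M2 = (+0.0960, -0.0960, 0)
  M3 = (-0.0960, -0.0960, 0)
rvec = (-0.2310, 0.6595, 0.2204), |rvec| = θ = 0.73272 rad = 41.982°
Rodrigues: sinθ=0.66889, 1−cosθ=0.25664; R = I + sinθ·[k]× + (1−cosθ)·[k]×²:
    [+0.76887 -0.27403 +0.57771]
    [+0.12838 +0.95127 +0.28036]
    [-0.62639 -0.14140 +0.76658]
t = (0.0206, -0.0544, 0.4747) m
M0: Pc = R·M0+t = (-0.07952, +0.02460, +0.52126); u = 540.7·(-0.07952)/0.52126 + 300.9 = 218.4167, v = 631.1·(+0.02460)/0.52126 + 230.5 = 260.2812
M1: Pc = R·M1+t = (+0.06810, +0.04925, +0.40099); u = 540.7·(+0.06810)/0.40099 + 300.9 = 392.7326, v = 631.1·(+0.04925)/0.40099 + 230.5 = 308.0059
M2: Pc = R·M2+t = (+0.12072, -0.13340, +0.42814); u = 540.7·(+0.12072)/0.42814 + 300.9 = 453.3547, v = 631.1·(-0.13340)/0.42814 + 230.5 = 33.8650
M3: Pc = R·M3+t = (-0.02690, -0.15805, +0.54841); u = 540.7·(-0.02690)/0.54841 + 300.9 = 274.3735, v = 631.1·(-0.15805)/0.54841 + 230.5 = 48.6225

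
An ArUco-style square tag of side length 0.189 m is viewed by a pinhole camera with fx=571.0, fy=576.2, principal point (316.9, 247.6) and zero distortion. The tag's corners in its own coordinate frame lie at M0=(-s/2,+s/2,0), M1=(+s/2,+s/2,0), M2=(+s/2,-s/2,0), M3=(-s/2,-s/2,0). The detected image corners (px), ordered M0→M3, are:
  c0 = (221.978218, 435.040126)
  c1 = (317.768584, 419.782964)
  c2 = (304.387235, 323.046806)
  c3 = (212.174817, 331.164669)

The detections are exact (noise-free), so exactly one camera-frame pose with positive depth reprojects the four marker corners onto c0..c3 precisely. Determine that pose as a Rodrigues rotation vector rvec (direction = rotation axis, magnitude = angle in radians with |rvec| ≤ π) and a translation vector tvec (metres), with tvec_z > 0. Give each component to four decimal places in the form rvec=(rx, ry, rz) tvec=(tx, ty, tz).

rvec=(-0.2983, -0.3856, -0.0911) tvec=(-0.0991, 0.2452, 1.1010)

Intrinsics K: fx=571.0, fy=576.2, cx=316.9, cy=247.6
Marker side s = 0.189 m; corners in marker frame (Z=0):
  M0 = (-0.0945, +0.0945, 0)
  M1 = (+0.0945, +0.0945, 0)
  M2 = (+0.0945, -0.0945, 0)
  M3 = (-0.0945, -0.0945, 0)
Detected image corners:
  c0 = (221.978218, 435.040126) px
  c1 = (317.768584, 419.782964) px
  c2 = (304.387235, 323.046806) px
  c3 = (212.174817, 331.164669) px
Planar DLT: solve 8×8 A·h = b for H (H[2,2]=1):
  H  [+589.07417 -2.87284 +265.48959]
  H  [+69.92907 +437.92510 +375.90845]
  H  [+0.34812 -0.24432 +1.00000]
B = K⁻¹H; ‖b₁‖=0.908285, ‖b₂‖=0.908286; λ = 2/(‖b₁‖+‖b₂‖) = 1.100975, sign → tz>0 ⇒ λ=+1.100975
r₁ = λ·B[:,0] = (+0.92311,-0.03108,+0.38327); r₂ = λ·B[:,1] = (+0.14375,+0.95236,-0.26899)
r₃ = r₁×r₂ = (-0.35665,+0.30340,+0.88360); SVD([r₁ r₂ r₃]) → R = UVᵀ:
  R  [+0.92311 +0.14375 -0.35665]
  R  [-0.03108 +0.95236 +0.30340]
  R  [+0.38327 -0.26899 +0.88360]
t = (-0.09913, +0.24517, +1.10098) m
tr R = 2.759065; θ = arccos((tr R − 1)/2) = 0.495917 rad = 28.414°
axis k = ((R−Rᵀ)₃₂, (R−Rᵀ)₁₃, (R−Rᵀ)₂₁) / (2 sinθ) = (-0.601459, -0.777495, -0.183705)
rvec = θ·k = (-0.298274, -0.385573, -0.091103)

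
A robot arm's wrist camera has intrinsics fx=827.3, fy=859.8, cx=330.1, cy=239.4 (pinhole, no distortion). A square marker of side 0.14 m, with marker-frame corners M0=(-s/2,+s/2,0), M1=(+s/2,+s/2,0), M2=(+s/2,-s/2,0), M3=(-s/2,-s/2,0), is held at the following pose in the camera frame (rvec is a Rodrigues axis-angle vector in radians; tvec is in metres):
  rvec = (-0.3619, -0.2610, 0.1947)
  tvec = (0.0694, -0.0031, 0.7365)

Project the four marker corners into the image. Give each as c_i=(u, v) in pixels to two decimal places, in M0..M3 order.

Intrinsics K: fx=827.3, fy=859.8, cx=330.1, cy=239.4
Marker side s = 0.14 m; corners in marker frame (Z=0):
  M0 = (-0.0700, +0.0700, 0)
  M1 = (+0.0700, +0.0700, 0)
  M2 = (+0.0700, -0.0700, 0)
  M3 = (-0.0700, -0.0700, 0)
rvec = (-0.3619, -0.2610, 0.1947), |rvec| = θ = 0.48683 rad = 27.893°
Rodrigues: sinθ=0.46782, 1−cosθ=0.11618; R = I + sinθ·[k]× + (1−cosθ)·[k]×²:
    [+0.94802 -0.14080 -0.28535]
    [+0.23340 +0.91721 +0.32286]
    [+0.21627 -0.37268 +0.90240]
t = (0.0694, -0.0031, 0.7365) m
M0: Pc = R·M0+t = (-0.00682, +0.04477, +0.69527); u = 827.3·(-0.00682)/0.69527 + 330.1 = 321.9879, v = 859.8·(+0.04477)/0.69527 + 239.4 = 294.7603
M1: Pc = R·M1+t = (+0.12591, +0.07744, +0.72555); u = 827.3·(+0.12591)/0.72555 + 330.1 = 473.6625, v = 859.8·(+0.07744)/0.72555 + 239.4 = 331.1725
M2: Pc = R·M2+t = (+0.14562, -0.05097, +0.77773); u = 827.3·(+0.14562)/0.77773 + 330.1 = 484.9993, v = 859.8·(-0.05097)/0.77773 + 239.4 = 183.0546
M3: Pc = R·M3+t = (+0.01289, -0.08364, +0.74745); u = 827.3·(+0.01289)/0.74745 + 330.1 = 344.3716, v = 859.8·(-0.08364)/0.74745 + 239.4 = 143.1842

c0=(321.99, 294.76) c1=(473.66, 331.17) c2=(485.00, 183.05) c3=(344.37, 143.18)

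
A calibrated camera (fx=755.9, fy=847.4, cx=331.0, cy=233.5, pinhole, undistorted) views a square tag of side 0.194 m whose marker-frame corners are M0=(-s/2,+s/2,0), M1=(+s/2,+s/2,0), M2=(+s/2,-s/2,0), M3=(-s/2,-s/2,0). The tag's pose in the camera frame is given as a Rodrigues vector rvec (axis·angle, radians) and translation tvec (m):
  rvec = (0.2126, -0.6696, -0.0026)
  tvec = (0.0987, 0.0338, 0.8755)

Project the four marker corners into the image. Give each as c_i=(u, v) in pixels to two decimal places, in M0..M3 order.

Intrinsics K: fx=755.9, fy=847.4, cx=331.0, cy=233.5
Marker side s = 0.194 m; corners in marker frame (Z=0):
  M0 = (-0.0970, +0.0970, 0)
  M1 = (+0.0970, +0.0970, 0)
  M2 = (+0.0970, -0.0970, 0)
  M3 = (-0.0970, -0.0970, 0)
rvec = (0.2126, -0.6696, -0.0026), |rvec| = θ = 0.70255 rad = 40.253°
Rodrigues: sinθ=0.64616, 1−cosθ=0.23680; R = I + sinθ·[k]× + (1−cosθ)·[k]×²:
    [+0.78489 -0.06591 -0.61613]
    [-0.07069 +0.97831 -0.19470]
    [+0.61560 +0.19637 +0.76320]
t = (0.0987, 0.0338, 0.8755) m
M0: Pc = R·M0+t = (+0.01617, +0.13555, +0.83484); u = 755.9·(+0.01617)/0.83484 + 331.0 = 345.6439, v = 847.4·(+0.13555)/0.83484 + 233.5 = 371.0933
M1: Pc = R·M1+t = (+0.16844, +0.12184, +0.95426); u = 755.9·(+0.16844)/0.95426 + 331.0 = 464.4273, v = 847.4·(+0.12184)/0.95426 + 233.5 = 341.6954
M2: Pc = R·M2+t = (+0.18123, -0.06795, +0.91616); u = 755.9·(+0.18123)/0.91616 + 331.0 = 480.5249, v = 847.4·(-0.06795)/0.91616 + 233.5 = 170.6472
M3: Pc = R·M3+t = (+0.02896, -0.05424, +0.79674); u = 755.9·(+0.02896)/0.79674 + 331.0 = 358.4748, v = 847.4·(-0.05424)/0.79674 + 233.5 = 175.8119

c0=(345.64, 371.09) c1=(464.43, 341.70) c2=(480.52, 170.65) c3=(358.47, 175.81)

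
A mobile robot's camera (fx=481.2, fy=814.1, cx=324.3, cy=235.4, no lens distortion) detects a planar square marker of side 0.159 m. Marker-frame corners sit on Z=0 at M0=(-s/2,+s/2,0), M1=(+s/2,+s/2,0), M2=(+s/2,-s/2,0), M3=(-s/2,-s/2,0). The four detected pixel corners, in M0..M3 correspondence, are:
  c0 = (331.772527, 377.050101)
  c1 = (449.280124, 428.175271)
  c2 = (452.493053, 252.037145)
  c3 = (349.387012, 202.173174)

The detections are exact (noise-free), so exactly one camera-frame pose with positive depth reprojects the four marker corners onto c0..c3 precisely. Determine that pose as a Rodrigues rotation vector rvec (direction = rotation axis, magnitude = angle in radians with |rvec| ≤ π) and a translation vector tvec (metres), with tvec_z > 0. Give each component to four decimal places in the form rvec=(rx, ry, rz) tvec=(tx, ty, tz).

rvec=(-0.5367, -0.1934, 0.2305) tvec=(0.0986, 0.0596, 0.6534)

Intrinsics K: fx=481.2, fy=814.1, cx=324.3, cy=235.4
Marker side s = 0.159 m; corners in marker frame (Z=0):
  M0 = (-0.0795, +0.0795, 0)
  M1 = (+0.0795, +0.0795, 0)
  M2 = (+0.0795, -0.0795, 0)
  M3 = (-0.0795, -0.0795, 0)
Detected image corners:
  c0 = (331.772527, 377.050101) px
  c1 = (449.280124, 428.175271) px
  c2 = (452.493053, 252.037145) px
  c3 = (349.387012, 202.173174) px
Planar DLT: solve 8×8 A·h = b for H (H[2,2]=1):
  H  [+764.46522 -382.82346 +396.88135]
  H  [+375.88505 +850.86934 +309.62622]
  H  [+0.18600 -0.80357 +1.00000]
B = K⁻¹H; ‖b₁‖=1.530456, ‖b₂‖=1.530456; λ = 2/(‖b₁‖+‖b₂‖) = 0.653400, sign → tz>0 ⇒ λ=+0.653400
r₁ = λ·B[:,0] = (+0.95613,+0.26655,+0.12153); r₂ = λ·B[:,1] = (-0.16597,+0.83473,-0.52505)
r₃ = r₁×r₂ = (-0.24140,+0.48185,+0.84235); SVD([r₁ r₂ r₃]) → R = UVᵀ:
  R  [+0.95613 -0.16597 -0.24140]
  R  [+0.26655 +0.83473 +0.48185]
  R  [+0.12153 -0.52505 +0.84235]
t = (+0.09855, +0.05957, +0.65340) m
tr R = 2.633210; θ = arccos((tr R − 1)/2) = 0.615292 rad = 35.254°
axis k = ((R−Rᵀ)₃₂, (R−Rᵀ)₁₃, (R−Rᵀ)₂₁) / (2 sinθ) = (-0.872231, -0.314386, +0.374666)
rvec = θ·k = (-0.536676, -0.193439, +0.230529)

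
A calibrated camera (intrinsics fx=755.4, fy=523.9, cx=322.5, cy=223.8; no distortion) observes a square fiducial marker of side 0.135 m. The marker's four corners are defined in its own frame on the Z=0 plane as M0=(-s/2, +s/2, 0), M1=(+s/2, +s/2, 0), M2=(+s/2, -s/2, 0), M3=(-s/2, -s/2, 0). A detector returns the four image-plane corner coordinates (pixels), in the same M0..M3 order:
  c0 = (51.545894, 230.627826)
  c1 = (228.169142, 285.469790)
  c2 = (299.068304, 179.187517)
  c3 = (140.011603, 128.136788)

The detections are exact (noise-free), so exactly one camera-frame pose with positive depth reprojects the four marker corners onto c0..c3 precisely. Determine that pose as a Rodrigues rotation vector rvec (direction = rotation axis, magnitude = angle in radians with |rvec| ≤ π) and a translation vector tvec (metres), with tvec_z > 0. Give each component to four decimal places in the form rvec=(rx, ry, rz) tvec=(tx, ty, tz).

Intrinsics K: fx=755.4, fy=523.9, cx=322.5, cy=223.8
Marker side s = 0.135 m; corners in marker frame (Z=0):
  M0 = (-0.0675, +0.0675, 0)
  M1 = (+0.0675, +0.0675, 0)
  M2 = (+0.0675, -0.0675, 0)
  M3 = (-0.0675, -0.0675, 0)
Detected image corners:
  c0 = (51.545894, 230.627826) px
  c1 = (228.169142, 285.469790) px
  c2 = (299.068304, 179.187517) px
  c3 = (140.011603, 128.136788) px
Planar DLT: solve 8×8 A·h = b for H (H[2,2]=1):
  H  [+1258.05037 -720.57754 +182.22289]
  H  [+412.11094 +623.51675 +203.47043]
  H  [+0.10010 -0.72776 +1.00000]
B = K⁻¹H; ‖b₁‖=1.787855, ‖b₂‖=1.787855; λ = 2/(‖b₁‖+‖b₂‖) = 0.559329, sign → tz>0 ⇒ λ=+0.559329
r₁ = λ·B[:,0] = (+0.90761,+0.41606,+0.05599); r₂ = λ·B[:,1] = (-0.35976,+0.83957,-0.40706)
r₃ = r₁×r₂ = (-0.21637,+0.34931,+0.91169); SVD([r₁ r₂ r₃]) → R = UVᵀ:
  R  [+0.90761 -0.35976 -0.21637]
  R  [+0.41606 +0.83957 +0.34931]
  R  [+0.05599 -0.40706 +0.91169]
t = (-0.10387, -0.02170, +0.55933) m
tr R = 2.658865; θ = arccos((tr R − 1)/2) = 0.592705 rad = 33.959°
axis k = ((R−Rᵀ)₃₂, (R−Rᵀ)₁₃, (R−Rᵀ)₂₁) / (2 sinθ) = (-0.677007, -0.243779, +0.694430)
rvec = θ·k = (-0.401265, -0.144489, +0.411592)

rvec=(-0.4013, -0.1445, 0.4116) tvec=(-0.1039, -0.0217, 0.5593)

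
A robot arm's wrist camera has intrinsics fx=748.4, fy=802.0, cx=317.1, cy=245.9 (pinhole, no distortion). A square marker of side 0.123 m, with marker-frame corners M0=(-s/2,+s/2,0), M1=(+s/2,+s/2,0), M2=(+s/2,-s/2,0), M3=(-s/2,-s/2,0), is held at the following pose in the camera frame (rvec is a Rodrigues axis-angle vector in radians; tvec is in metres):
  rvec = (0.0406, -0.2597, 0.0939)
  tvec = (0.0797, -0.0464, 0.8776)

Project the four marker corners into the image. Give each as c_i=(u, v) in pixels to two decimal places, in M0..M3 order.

Intrinsics K: fx=748.4, fy=802.0, cx=317.1, cy=245.9
Marker side s = 0.123 m; corners in marker frame (Z=0):
  M0 = (-0.0615, +0.0615, 0)
  M1 = (+0.0615, +0.0615, 0)
  M2 = (+0.0615, -0.0615, 0)
  M3 = (-0.0615, -0.0615, 0)
rvec = (0.0406, -0.2597, 0.0939), |rvec| = θ = 0.27912 rad = 15.993°
Rodrigues: sinθ=0.27551, 1−cosθ=0.03870; R = I + sinθ·[k]× + (1−cosθ)·[k]×²:
    [+0.96212 -0.09792 -0.25445]
    [+0.08745 +0.99480 -0.05219]
    [+0.25823 +0.02796 +0.96568]
t = (0.0797, -0.0464, 0.8776) m
M0: Pc = R·M0+t = (+0.01451, +0.00940, +0.86344); u = 748.4·(+0.01451)/0.86344 + 317.1 = 329.6747, v = 802.0·(+0.00940)/0.86344 + 245.9 = 254.6332
M1: Pc = R·M1+t = (+0.13285, +0.02016, +0.89520); u = 748.4·(+0.13285)/0.89520 + 317.1 = 428.1626, v = 802.0·(+0.02016)/0.89520 + 245.9 = 263.9596
M2: Pc = R·M2+t = (+0.14489, -0.10220, +0.89176); u = 748.4·(+0.14489)/0.89176 + 317.1 = 438.6992, v = 802.0·(-0.10220)/0.89176 + 245.9 = 153.9851
M3: Pc = R·M3+t = (+0.02655, -0.11296, +0.86000); u = 748.4·(+0.02655)/0.86000 + 317.1 = 340.2066, v = 802.0·(-0.11296)/0.86000 + 245.9 = 140.5597

c0=(329.67, 254.63) c1=(428.16, 263.96) c2=(438.70, 153.99) c3=(340.21, 140.56)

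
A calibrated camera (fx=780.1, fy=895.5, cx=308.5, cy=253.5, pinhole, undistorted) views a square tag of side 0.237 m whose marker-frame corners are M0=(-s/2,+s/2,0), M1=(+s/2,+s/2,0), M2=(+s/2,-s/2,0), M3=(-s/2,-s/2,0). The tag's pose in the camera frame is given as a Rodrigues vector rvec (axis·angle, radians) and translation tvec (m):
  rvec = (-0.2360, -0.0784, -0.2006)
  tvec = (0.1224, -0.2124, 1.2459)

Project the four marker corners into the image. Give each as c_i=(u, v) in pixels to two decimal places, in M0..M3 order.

Intrinsics K: fx=780.1, fy=895.5, cx=308.5, cy=253.5
Marker side s = 0.237 m; corners in marker frame (Z=0):
  M0 = (-0.1185, +0.1185, 0)
  M1 = (+0.1185, +0.1185, 0)
  M2 = (+0.1185, -0.1185, 0)
  M3 = (-0.1185, -0.1185, 0)
rvec = (-0.2360, -0.0784, -0.2006), |rvec| = θ = 0.31950 rad = 18.306°
Rodrigues: sinθ=0.31410, 1−cosθ=0.05061; R = I + sinθ·[k]× + (1−cosθ)·[k]×²:
    [+0.97700 +0.20638 -0.05360]
    [-0.18803 +0.95244 +0.23980]
    [+0.10054 -0.22421 +0.96934]
t = (0.1224, -0.2124, 1.2459) m
M0: Pc = R·M0+t = (+0.03108, -0.07725, +1.20742); u = 780.1·(+0.03108)/1.20742 + 308.5 = 328.5810, v = 895.5·(-0.07725)/1.20742 + 253.5 = 196.2031
M1: Pc = R·M1+t = (+0.26263, -0.12182, +1.23125); u = 780.1·(+0.26263)/1.23125 + 308.5 = 474.8991, v = 895.5·(-0.12182)/1.23125 + 253.5 = 164.9004
M2: Pc = R·M2+t = (+0.21372, -0.34755, +1.28438); u = 780.1·(+0.21372)/1.28438 + 308.5 = 438.3073, v = 895.5·(-0.34755)/1.28438 + 253.5 = 11.1835
M3: Pc = R·M3+t = (-0.01783, -0.30298, +1.26055); u = 780.1·(-0.01783)/1.26055 + 308.5 = 297.4655, v = 895.5·(-0.30298)/1.26055 + 253.5 = 38.2609

c0=(328.58, 196.20) c1=(474.90, 164.90) c2=(438.31, 11.18) c3=(297.47, 38.26)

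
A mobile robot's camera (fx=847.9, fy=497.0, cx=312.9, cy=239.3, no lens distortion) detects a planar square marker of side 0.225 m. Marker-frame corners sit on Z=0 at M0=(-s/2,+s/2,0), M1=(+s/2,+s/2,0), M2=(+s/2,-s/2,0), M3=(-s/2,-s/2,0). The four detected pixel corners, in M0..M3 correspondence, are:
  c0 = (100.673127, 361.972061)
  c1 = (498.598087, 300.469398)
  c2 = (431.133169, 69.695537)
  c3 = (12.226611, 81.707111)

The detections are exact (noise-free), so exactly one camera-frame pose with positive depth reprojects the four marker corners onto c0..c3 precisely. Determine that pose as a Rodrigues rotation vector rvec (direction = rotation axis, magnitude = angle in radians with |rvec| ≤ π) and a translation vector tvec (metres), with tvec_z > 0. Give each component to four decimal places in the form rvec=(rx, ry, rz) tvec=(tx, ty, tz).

rvec=(-0.0073, -0.3903, -0.1781) tvec=(-0.0164, -0.0322, 0.4358)

Intrinsics K: fx=847.9, fy=497.0, cx=312.9, cy=239.3
Marker side s = 0.225 m; corners in marker frame (Z=0):
  M0 = (-0.1125, +0.1125, 0)
  M1 = (+0.1125, +0.1125, 0)
  M2 = (+0.1125, -0.1125, 0)
  M3 = (-0.1125, -0.1125, 0)
Detected image corners:
  c0 = (100.673127, 361.972061) px
  c1 = (498.598087, 300.469398) px
  c2 = (431.133169, 69.695537) px
  c3 = (12.226611, 81.707111) px
Planar DLT: solve 8×8 A·h = b for H (H[2,2]=1):
  H  [+2041.57416 +358.14731 +280.91318]
  H  [+12.83434 +1137.55632 +202.55813]
  H  [+0.86980 +0.06230 +1.00000]
B = K⁻¹H; ‖b₁‖=2.294732, ‖b₂‖=2.294732; λ = 2/(‖b₁‖+‖b₂‖) = 0.435781, sign → tz>0 ⇒ λ=+0.435781
r₁ = λ·B[:,0] = (+0.90940,-0.17125,+0.37904); r₂ = λ·B[:,1] = (+0.17405,+0.98436,+0.02715)
r₃ = r₁×r₂ = (-0.37776,+0.04128,+0.92498); SVD([r₁ r₂ r₃]) → R = UVᵀ:
  R  [+0.90940 +0.17405 -0.37776]
  R  [-0.17125 +0.98436 +0.04128]
  R  [+0.37904 +0.02715 +0.92498]
t = (-0.01644, -0.03222, +0.43578) m
tr R = 2.818739; θ = arccos((tr R − 1)/2) = 0.429030 rad = 24.582°
axis k = ((R−Rᵀ)₃₂, (R−Rᵀ)₁₃, (R−Rᵀ)₂₁) / (2 sinθ) = (-0.016985, -0.909646, -0.415038)
rvec = θ·k = (-0.007287, -0.390266, -0.178064)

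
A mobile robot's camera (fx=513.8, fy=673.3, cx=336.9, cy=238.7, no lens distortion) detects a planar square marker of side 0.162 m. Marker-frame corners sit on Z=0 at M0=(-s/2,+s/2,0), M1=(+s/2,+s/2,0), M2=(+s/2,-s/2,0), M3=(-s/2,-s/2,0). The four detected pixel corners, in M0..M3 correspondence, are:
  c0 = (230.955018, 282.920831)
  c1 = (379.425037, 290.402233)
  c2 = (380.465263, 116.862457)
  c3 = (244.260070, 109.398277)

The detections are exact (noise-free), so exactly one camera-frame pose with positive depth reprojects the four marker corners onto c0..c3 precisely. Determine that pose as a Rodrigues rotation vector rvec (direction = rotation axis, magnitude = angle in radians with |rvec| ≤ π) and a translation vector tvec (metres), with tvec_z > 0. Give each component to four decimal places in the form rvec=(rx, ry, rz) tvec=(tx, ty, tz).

rvec=(-0.3159, -0.0191, 0.0370) tvec=(-0.0317, -0.0370, 0.5858)

Intrinsics K: fx=513.8, fy=673.3, cx=336.9, cy=238.7
Marker side s = 0.162 m; corners in marker frame (Z=0):
  M0 = (-0.0810, +0.0810, 0)
  M1 = (+0.0810, +0.0810, 0)
  M2 = (+0.0810, -0.0810, 0)
  M3 = (-0.0810, -0.0810, 0)
Detected image corners:
  c0 = (230.955018, 282.920831) px
  c1 = (379.425037, 290.402233) px
  c2 = (380.465263, 116.862457) px
  c3 = (244.260070, 109.398277) px
Planar DLT: solve 8×8 A·h = b for H (H[2,2]=1):
  H  [+883.86822 -208.09813 +309.05876]
  H  [+50.57258 +965.08034 +196.17239]
  H  [+0.02224 -0.53078 +1.00000]
B = K⁻¹H; ‖b₁‖=1.707141, ‖b₂‖=1.707141; λ = 2/(‖b₁‖+‖b₂‖) = 0.585775, sign → tz>0 ⇒ λ=+0.585775
r₁ = λ·B[:,0] = (+0.99914,+0.03938,+0.01303); r₂ = λ·B[:,1] = (-0.03338,+0.94985,-0.31091)
r₃ = r₁×r₂ = (-0.02462,+0.31021,+0.95035); SVD([r₁ r₂ r₃]) → R = UVᵀ:
  R  [+0.99914 -0.03338 -0.02462]
  R  [+0.03938 +0.94985 +0.31021]
  R  [+0.01303 -0.31091 +0.95035]
t = (-0.03174, -0.03700, +0.58577) m
tr R = 2.899339; θ = arccos((tr R − 1)/2) = 0.318617 rad = 18.255°
axis k = ((R−Rᵀ)₃₂, (R−Rᵀ)₁₃, (R−Rᵀ)₂₁) / (2 sinθ) = (-0.991413, -0.060096, +0.116137)
rvec = θ·k = (-0.315881, -0.019147, +0.037003)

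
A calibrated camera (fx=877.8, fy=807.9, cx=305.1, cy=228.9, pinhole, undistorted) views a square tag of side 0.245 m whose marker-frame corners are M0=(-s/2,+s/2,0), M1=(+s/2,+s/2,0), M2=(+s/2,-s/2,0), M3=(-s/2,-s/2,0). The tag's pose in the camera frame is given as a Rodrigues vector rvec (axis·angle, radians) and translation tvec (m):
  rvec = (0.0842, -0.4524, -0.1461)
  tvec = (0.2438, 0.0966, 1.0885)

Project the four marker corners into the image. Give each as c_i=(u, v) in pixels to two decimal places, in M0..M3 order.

Intrinsics K: fx=877.8, fy=807.9, cx=305.1, cy=228.9
Marker side s = 0.245 m; corners in marker frame (Z=0):
  M0 = (-0.1225, +0.1225, 0)
  M1 = (+0.1225, +0.1225, 0)
  M2 = (+0.1225, -0.1225, 0)
  M3 = (-0.1225, -0.1225, 0)
rvec = (0.0842, -0.4524, -0.1461), |rvec| = θ = 0.48280 rad = 27.663°
Rodrigues: sinθ=0.46427, 1−cosθ=0.11430; R = I + sinθ·[k]× + (1−cosθ)·[k]×²:
    [+0.88917 +0.12181 -0.44106]
    [-0.15917 +0.98606 -0.04856]
    [+0.42900 +0.11338 +0.89616]
t = (0.2438, 0.0966, 1.0885) m
M0: Pc = R·M0+t = (+0.14980, +0.23689, +1.04984); u = 877.8·(+0.14980)/1.04984 + 305.1 = 430.3507, v = 807.9·(+0.23689)/1.04984 + 228.9 = 411.1984
M1: Pc = R·M1+t = (+0.36765, +0.19789, +1.15494); u = 877.8·(+0.36765)/1.15494 + 305.1 = 584.5249, v = 807.9·(+0.19789)/1.15494 + 228.9 = 367.3299
M2: Pc = R·M2+t = (+0.33780, -0.04369, +1.12716); u = 877.8·(+0.33780)/1.12716 + 305.1 = 568.1697, v = 807.9·(-0.04369)/1.12716 + 228.9 = 197.5849
M3: Pc = R·M3+t = (+0.11995, -0.00469, +1.02206); u = 877.8·(+0.11995)/1.02206 + 305.1 = 408.1235, v = 807.9·(-0.00469)/1.02206 + 228.9 = 225.1898

c0=(430.35, 411.20) c1=(584.52, 367.33) c2=(568.17, 197.58) c3=(408.12, 225.19)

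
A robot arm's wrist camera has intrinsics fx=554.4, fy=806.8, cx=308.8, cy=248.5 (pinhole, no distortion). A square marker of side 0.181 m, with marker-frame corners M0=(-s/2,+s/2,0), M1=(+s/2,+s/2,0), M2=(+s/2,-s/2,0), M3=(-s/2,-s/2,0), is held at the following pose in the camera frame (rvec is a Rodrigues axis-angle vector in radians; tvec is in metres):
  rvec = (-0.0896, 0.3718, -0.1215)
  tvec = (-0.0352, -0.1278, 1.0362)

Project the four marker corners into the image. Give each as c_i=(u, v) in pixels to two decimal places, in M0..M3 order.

Intrinsics K: fx=554.4, fy=806.8, cx=308.8, cy=248.5
Marker side s = 0.181 m; corners in marker frame (Z=0):
  M0 = (-0.0905, +0.0905, 0)
  M1 = (+0.0905, +0.0905, 0)
  M2 = (+0.0905, -0.0905, 0)
  M3 = (-0.0905, -0.0905, 0)
rvec = (-0.0896, 0.3718, -0.1215), |rvec| = θ = 0.40128 rad = 22.992°
Rodrigues: sinθ=0.39060, 1−cosθ=0.07944; R = I + sinθ·[k]× + (1−cosθ)·[k]×²:
    [+0.92452 +0.10183 +0.36727]
    [-0.13470 +0.98876 +0.06493]
    [-0.35653 -0.10950 +0.92784]
t = (-0.0352, -0.1278, 1.0362) m
M0: Pc = R·M0+t = (-0.10965, -0.02613, +1.05856); u = 554.4·(-0.10965)/1.05856 + 308.8 = 251.3709, v = 806.8·(-0.02613)/1.05856 + 248.5 = 228.5866
M1: Pc = R·M1+t = (+0.05768, -0.05051, +0.99402); u = 554.4·(+0.05768)/0.99402 + 308.8 = 340.9728, v = 806.8·(-0.05051)/0.99402 + 248.5 = 207.5053
M2: Pc = R·M2+t = (+0.03925, -0.22947, +1.01384); u = 554.4·(+0.03925)/1.01384 + 308.8 = 330.2650, v = 806.8·(-0.22947)/1.01384 + 248.5 = 65.8893
M3: Pc = R·M3+t = (-0.12808, -0.20509, +1.07838); u = 554.4·(-0.12808)/1.07838 + 308.8 = 242.9507, v = 806.8·(-0.20509)/1.07838 + 248.5 = 95.0578

c0=(251.37, 228.59) c1=(340.97, 207.51) c2=(330.27, 65.89) c3=(242.95, 95.06)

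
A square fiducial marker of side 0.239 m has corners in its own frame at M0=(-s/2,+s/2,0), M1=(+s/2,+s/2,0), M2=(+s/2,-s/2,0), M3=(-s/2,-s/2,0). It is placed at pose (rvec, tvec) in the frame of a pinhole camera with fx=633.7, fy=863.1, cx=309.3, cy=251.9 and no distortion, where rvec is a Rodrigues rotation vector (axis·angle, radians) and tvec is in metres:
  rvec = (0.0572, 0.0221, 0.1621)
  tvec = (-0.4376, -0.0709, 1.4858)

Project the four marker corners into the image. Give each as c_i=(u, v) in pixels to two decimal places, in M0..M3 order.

c0=(65.68, 267.77) c1=(165.24, 290.22) c2=(180.35, 152.95) c3=(79.80, 130.68)

Intrinsics K: fx=633.7, fy=863.1, cx=309.3, cy=251.9
Marker side s = 0.239 m; corners in marker frame (Z=0):
  M0 = (-0.1195, +0.1195, 0)
  M1 = (+0.1195, +0.1195, 0)
  M2 = (+0.1195, -0.1195, 0)
  M3 = (-0.1195, -0.1195, 0)
rvec = (0.0572, 0.0221, 0.1621), |rvec| = θ = 0.17331 rad = 9.930°
Rodrigues: sinθ=0.17244, 1−cosθ=0.01498; R = I + sinθ·[k]× + (1−cosθ)·[k]×²:
    [+0.98665 -0.16066 +0.02661]
    [+0.16192 +0.98526 -0.05513]
    [-0.01737 +0.05870 +0.99812]
t = (-0.4376, -0.0709, 1.4858) m
M0: Pc = R·M0+t = (-0.57470, +0.02749, +1.49489); u = 633.7·(-0.57470)/1.49489 + 309.3 = 65.6769, v = 863.1·(+0.02749)/1.49489 + 251.9 = 267.7715
M1: Pc = R·M1+t = (-0.33889, +0.06619, +1.49074); u = 633.7·(-0.33889)/1.49074 + 309.3 = 165.2392, v = 863.1·(+0.06619)/1.49074 + 251.9 = 290.2214
M2: Pc = R·M2+t = (-0.30050, -0.16929, +1.47671); u = 633.7·(-0.30050)/1.47671 + 309.3 = 180.3481, v = 863.1·(-0.16929)/1.47671 + 251.9 = 152.9546
M3: Pc = R·M3+t = (-0.53631, -0.20799, +1.48086); u = 633.7·(-0.53631)/1.48086 + 309.3 = 79.8002, v = 863.1·(-0.20799)/1.48086 + 251.9 = 130.6767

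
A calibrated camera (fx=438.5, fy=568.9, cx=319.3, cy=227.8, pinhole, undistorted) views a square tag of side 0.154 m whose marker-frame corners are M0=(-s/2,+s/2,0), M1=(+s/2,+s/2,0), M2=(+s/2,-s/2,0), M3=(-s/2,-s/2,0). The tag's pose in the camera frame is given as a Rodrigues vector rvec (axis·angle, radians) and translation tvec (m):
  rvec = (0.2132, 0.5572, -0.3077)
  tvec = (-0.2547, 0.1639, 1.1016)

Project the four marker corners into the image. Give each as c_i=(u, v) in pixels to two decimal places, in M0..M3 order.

Intrinsics K: fx=438.5, fy=568.9, cx=319.3, cy=227.8
Marker side s = 0.154 m; corners in marker frame (Z=0):
  M0 = (-0.0770, +0.0770, 0)
  M1 = (+0.0770, +0.0770, 0)
  M2 = (+0.0770, -0.0770, 0)
  M3 = (-0.0770, -0.0770, 0)
rvec = (0.2132, 0.5572, -0.3077), |rvec| = θ = 0.67127 rad = 38.461°
Rodrigues: sinθ=0.62198, 1−cosθ=0.21697; R = I + sinθ·[k]× + (1−cosθ)·[k]×²:
    [+0.80492 +0.34231 +0.48470]
    [-0.22791 +0.93253 -0.28010]
    [-0.54787 +0.11499 +0.82862]
t = (-0.2547, 0.1639, 1.1016) m
M0: Pc = R·M0+t = (-0.29032, +0.25325, +1.15264); u = 438.5·(-0.29032)/1.15264 + 319.3 = 208.8529, v = 568.9·(+0.25325)/1.15264 + 227.8 = 352.7962
M1: Pc = R·M1+t = (-0.16636, +0.21816, +1.06827); u = 438.5·(-0.16636)/1.06827 + 319.3 = 251.0114, v = 568.9·(+0.21816)/1.06827 + 227.8 = 343.9775
M2: Pc = R·M2+t = (-0.21908, +0.07455, +1.05056); u = 438.5·(-0.21908)/1.05056 + 319.3 = 227.8572, v = 568.9·(+0.07455)/1.05056 + 227.8 = 268.1687
M3: Pc = R·M3+t = (-0.34304, +0.10964, +1.13493); u = 438.5·(-0.34304)/1.13493 + 319.3 = 186.7622, v = 568.9·(+0.10964)/1.13493 + 227.8 = 282.7607

c0=(208.85, 352.80) c1=(251.01, 343.98) c2=(227.86, 268.17) c3=(186.76, 282.76)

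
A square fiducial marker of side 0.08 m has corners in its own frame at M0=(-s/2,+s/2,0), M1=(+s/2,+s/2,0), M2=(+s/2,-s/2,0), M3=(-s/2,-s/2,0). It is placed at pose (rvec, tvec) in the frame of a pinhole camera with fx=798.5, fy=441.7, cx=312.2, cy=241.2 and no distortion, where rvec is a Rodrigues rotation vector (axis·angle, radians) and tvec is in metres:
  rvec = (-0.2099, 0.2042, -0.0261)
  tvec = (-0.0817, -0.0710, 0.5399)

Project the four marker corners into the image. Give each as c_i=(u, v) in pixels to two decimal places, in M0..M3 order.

c0=(133.57, 216.63) c1=(247.59, 212.71) c2=(249.07, 149.65) c3=(138.44, 155.25)

Intrinsics K: fx=798.5, fy=441.7, cx=312.2, cy=241.2
Marker side s = 0.08 m; corners in marker frame (Z=0):
  M0 = (-0.0400, +0.0400, 0)
  M1 = (+0.0400, +0.0400, 0)
  M2 = (+0.0400, -0.0400, 0)
  M3 = (-0.0400, -0.0400, 0)
rvec = (-0.2099, 0.2042, -0.0261), |rvec| = θ = 0.29400 rad = 16.845°
Rodrigues: sinθ=0.28978, 1−cosθ=0.04291; R = I + sinθ·[k]× + (1−cosθ)·[k]×²:
    [+0.97896 +0.00445 +0.20399]
    [-0.04700 +0.97779 +0.20424]
    [-0.19855 -0.20953 +0.95743]
t = (-0.0817, -0.0710, 0.5399) m
M0: Pc = R·M0+t = (-0.12068, -0.03001, +0.53946); u = 798.5·(-0.12068)/0.53946 + 312.2 = 133.5708, v = 441.7·(-0.03001)/0.53946 + 241.2 = 216.6298
M1: Pc = R·M1+t = (-0.04236, -0.03377, +0.52358); u = 798.5·(-0.04236)/0.52358 + 312.2 = 247.5919, v = 441.7·(-0.03377)/0.52358 + 241.2 = 212.7122
M2: Pc = R·M2+t = (-0.04272, -0.11199, +0.54034); u = 798.5·(-0.04272)/0.54034 + 312.2 = 249.0703, v = 441.7·(-0.11199)/0.54034 + 241.2 = 149.6524
M3: Pc = R·M3+t = (-0.12104, -0.10823, +0.55622); u = 798.5·(-0.12104)/0.55622 + 312.2 = 138.4432, v = 441.7·(-0.10823)/0.55622 + 241.2 = 155.2528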